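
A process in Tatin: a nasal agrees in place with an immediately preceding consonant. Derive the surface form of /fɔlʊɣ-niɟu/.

/n/ is a voiced alveolar nasal. The preceding trigger /ɣ/ is velar, so /n/ must become velar as well.
A voiced velar nasal is [ŋ], so the surface segment is [ŋ].

[fɔlʊɣŋiɟu]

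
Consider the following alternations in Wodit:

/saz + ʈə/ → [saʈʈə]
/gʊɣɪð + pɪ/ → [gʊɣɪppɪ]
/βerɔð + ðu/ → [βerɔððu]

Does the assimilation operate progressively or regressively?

Comparing underlying and surface forms, /z/ → [ʈ] is the alternation; the neighbouring /ʈ/ is constant.
The output [ʈ] is identical to the trigger /ʈ/ — every feature (place, manner, voicing) has been copied — so this is total assimilation.
The other form behaves the same way: /ð/ → [p] before /p/ — in each case the output is a copy of the following consonant.
In [βerɔððu] the two consonants at the boundary are already identical (/ð/ + /ð/), so the rule applies vacuously and nothing changes.
The trigger is the following segment, so the direction is regressive (anticipatory).

regressive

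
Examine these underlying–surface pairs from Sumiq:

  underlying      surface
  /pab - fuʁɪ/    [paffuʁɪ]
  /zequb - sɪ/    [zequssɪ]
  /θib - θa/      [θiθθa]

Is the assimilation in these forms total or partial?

total assimilation

The segment that alternates is /b/, which surfaces as [f] when adjacent to /f/.
The output [f] is identical to the trigger /f/ — every feature (place, manner, voicing) has been copied — so this is total assimilation.
The remaining alternations confirm this: /b/ → [s] before /s/; /b/ → [θ] before /θ/ — in each case the output is a copy of the following consonant.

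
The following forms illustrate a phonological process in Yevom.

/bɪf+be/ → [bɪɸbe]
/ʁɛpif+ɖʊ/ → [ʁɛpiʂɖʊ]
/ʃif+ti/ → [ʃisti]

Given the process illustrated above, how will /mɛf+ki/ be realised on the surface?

[mɛxki]

The data show regressive place assimilation: /f/ → [ɸ] before /b/; /f/ → [ʂ] before /ɖ/; /f/ → [s] before /t/. In each pair only place changes, matching the following consonant, while manner and voice stay constant.
The rule targets /f/ (voiceless labiodental fricative), which sits before the trigger /k/ (velar).
The voiceless velar fricative is [x], so /f/ → [x].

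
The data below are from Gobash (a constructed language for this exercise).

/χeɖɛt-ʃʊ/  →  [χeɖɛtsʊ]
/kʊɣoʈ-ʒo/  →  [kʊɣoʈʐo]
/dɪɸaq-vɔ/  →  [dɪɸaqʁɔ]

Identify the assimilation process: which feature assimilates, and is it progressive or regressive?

Comparing underlying and surface forms, /ʃ/ → [s] is the alternation; the neighbouring /t/ is constant.
/ʃ/ is postalveolar while /t/ is alveolar; the output [s] is alveolar, matching the trigger — so the feature that spreads is place.
Manner and voice are unchanged, so the assimilation is partial, not total.
Checking the remaining alternations: /ʒ/ → [ʐ] after /ʈ/ (postalveolar → retroflex, matching retroflex); /v/ → [ʁ] after /q/ (labiodental → uvular, matching uvular) — only place changes, and always toward the preceding segment.
Since the segment that changes follows the conditioning segment, the assimilation is progressive.

progressive place assimilation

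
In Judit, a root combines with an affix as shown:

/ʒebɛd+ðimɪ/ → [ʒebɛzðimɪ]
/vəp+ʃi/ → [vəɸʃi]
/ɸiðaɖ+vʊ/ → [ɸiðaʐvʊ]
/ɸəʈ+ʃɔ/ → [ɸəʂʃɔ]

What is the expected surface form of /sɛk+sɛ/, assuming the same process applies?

The data show regressive manner assimilation: /d/ → [z] before /ð/; /p/ → [ɸ] before /ʃ/; /ɖ/ → [ʐ] before /v/; /ʈ/ → [ʂ] before /ʃ/. In each pair only manner changes, matching the following consonant, while place and voice stay constant.
/k/ is a voiceless velar stop. The following trigger /s/ is a fricative, so /k/ must become a fricative as well.
A voiceless velar fricative is [x], so the surface segment is [x].

[sɛxsɛ]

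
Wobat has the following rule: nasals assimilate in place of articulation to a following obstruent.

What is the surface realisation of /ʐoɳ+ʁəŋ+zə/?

/ɳ/ is a voiced retroflex nasal. The following trigger /ʁ/ is uvular, so /ɳ/ must become uvular as well.
The voiced uvular nasal is [ɴ], so /ɳ/ → [ɴ].
At the second juncture, /ŋ/ likewise becomes [n] adjacent to /z/.

[ʐoɴʁənzə]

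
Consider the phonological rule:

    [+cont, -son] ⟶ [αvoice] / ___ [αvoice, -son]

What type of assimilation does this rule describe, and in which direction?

The shared variable α links the value of [voice] on the target to the same value on the neighbouring segment, so voicing is the feature that assimilates.
The conditioning segment sits to the right of the focus bar, meaning the trigger follows the segment that changes — regressive assimilation.

regressive voicing assimilation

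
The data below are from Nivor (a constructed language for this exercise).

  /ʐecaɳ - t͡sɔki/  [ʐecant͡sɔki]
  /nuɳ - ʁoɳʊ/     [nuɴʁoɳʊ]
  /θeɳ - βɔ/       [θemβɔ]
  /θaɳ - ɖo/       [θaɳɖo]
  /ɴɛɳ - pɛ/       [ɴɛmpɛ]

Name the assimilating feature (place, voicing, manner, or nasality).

The segment that alternates is /ɳ/, which surfaces as [n] when adjacent to /t͡s/.
/ɳ/ is retroflex while /t͡s/ is alveolar; the output [n] is alveolar, matching the trigger — so the feature that spreads is place.
The other alternating forms pattern the same way: /ɳ/ → [ɴ] before /ʁ/ (retroflex → uvular, matching uvular); /ɳ/ → [m] before /β/ (retroflex → bilabial, matching bilabial); /ɳ/ → [m] before /p/ (retroflex → bilabial, matching bilabial) — only place changes, and always toward the following segment.
No alternation appears in [θaɳɖo]: there the adjacent consonants already agree in place (/ɳ/ and /ɖ/ are both retroflex), so this form is consistent with the same rule.

place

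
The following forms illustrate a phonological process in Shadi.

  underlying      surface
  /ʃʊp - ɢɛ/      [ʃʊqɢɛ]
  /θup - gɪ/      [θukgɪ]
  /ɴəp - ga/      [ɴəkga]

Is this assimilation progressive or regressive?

regressive

Comparing underlying and surface forms, /p/ → [q] is the alternation; the neighbouring /ɢ/ is constant.
/p/ is bilabial while /ɢ/ is uvular; the output [q] is uvular, matching the trigger — so the feature that spreads is place.
The same holds elsewhere in the data: /p/ → [k] before /g/ (bilabial → velar, matching velar) — only place changes, and always toward the following segment.
Since the segment that changes precedes the conditioning segment, the assimilation is regressive.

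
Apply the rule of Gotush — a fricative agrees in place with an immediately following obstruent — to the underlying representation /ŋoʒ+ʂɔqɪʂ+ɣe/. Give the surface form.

[ŋoʐʂɔqɪxɣe]

The rule targets /ʒ/ (voiced postalveolar fricative), which sits before the trigger /ʂ/ (retroflex).
Changing only its place to retroflex gives [ʐ] — the voiced retroflex fricative.
At the second juncture, /ʂ/ likewise becomes [x] adjacent to /ɣ/.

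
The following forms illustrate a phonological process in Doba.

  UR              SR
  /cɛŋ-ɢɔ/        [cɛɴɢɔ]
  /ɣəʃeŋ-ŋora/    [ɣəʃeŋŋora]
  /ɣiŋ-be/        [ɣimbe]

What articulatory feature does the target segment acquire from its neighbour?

place

Underlying /ŋ/ is realised as [ɴ] next to /ɢ/; /ɢ/ itself does not change.
The change velar → uvular matches the place of the following /ɢ/, identifying this as place assimilation.
Checking the remaining alternation: /ŋ/ → [m] before /b/ (velar → bilabial, matching bilabial) — only place changes, and always toward the following segment.
Nothing changes in [ɣəʃeŋŋora]: there the adjacent consonants already agree in place (/ŋ/ and /ŋ/ are both velar), so this form is consistent with the same rule.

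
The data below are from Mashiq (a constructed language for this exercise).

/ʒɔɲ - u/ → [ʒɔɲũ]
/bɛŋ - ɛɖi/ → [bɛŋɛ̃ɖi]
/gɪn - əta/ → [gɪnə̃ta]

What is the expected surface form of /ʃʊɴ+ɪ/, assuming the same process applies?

[ʃʊɴɪ̃]

The data show progressive nasality assimilation (vowel nasalisation): /u/ → [ũ] after /ɲ/; /ɛ/ → [ɛ̃] after /ŋ/; /ə/ → [ə̃] after /n/ — a vowel is nasalised by an immediately preceding nasal consonant.
The vowel /ɪ/ is adjacent to the preceding nasal /ɴ/, so it acquires [+nasal] and surfaces as [ɪ̃].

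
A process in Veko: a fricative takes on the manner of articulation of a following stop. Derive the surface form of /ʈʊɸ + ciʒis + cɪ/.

The rule targets /ɸ/ (voiceless bilabial fricative), which sits before the trigger /c/ (stop).
A voiceless bilabial stop is [p], so the surface segment is [p].
The same rule applies at the second boundary: /s/ → [t] next to /c/.

[ʈʊpciʒitcɪ]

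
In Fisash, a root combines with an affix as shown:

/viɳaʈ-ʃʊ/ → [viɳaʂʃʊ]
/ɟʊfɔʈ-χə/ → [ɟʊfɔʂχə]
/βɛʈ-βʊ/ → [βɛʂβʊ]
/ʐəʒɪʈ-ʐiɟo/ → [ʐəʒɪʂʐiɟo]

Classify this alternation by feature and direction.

regressive manner assimilation

Underlying /ʈ/ is realised as [ʂ] next to /ʃ/; /ʃ/ itself does not change.
/ʈ/ is a stop while /ʃ/ is a fricative; the output [ʂ] is a fricative, matching the trigger — so the feature that spreads is manner.
Place and voice are unchanged, so the assimilation is partial, not total.
Checking the remaining alternations: /ʈ/ → [ʂ] before /χ/ (stop → fricative, matching a fricative); /ʈ/ → [ʂ] before /β/ (stop → fricative, matching a fricative); /ʈ/ → [ʂ] before /ʐ/ (stop → fricative, matching a fricative) — only manner changes, and always toward the following segment.
The trigger is the following segment, so the direction is regressive (anticipatory).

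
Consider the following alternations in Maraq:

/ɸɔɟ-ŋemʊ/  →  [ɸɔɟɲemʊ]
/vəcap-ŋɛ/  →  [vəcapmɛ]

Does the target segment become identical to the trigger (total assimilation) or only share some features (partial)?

The segment that alternates is /ŋ/, which surfaces as [ɲ] when adjacent to /ɟ/.
/ŋ/ is velar while /ɟ/ is palatal; the output [ɲ] is palatal, matching the trigger — so the feature that spreads is place.
Manner and voice are unchanged, so the assimilation is partial, not total.
The same holds elsewhere in the data: /ŋ/ → [m] after /p/ (velar → bilabial, matching bilabial) — only place changes, and always toward the preceding segment.

partial assimilation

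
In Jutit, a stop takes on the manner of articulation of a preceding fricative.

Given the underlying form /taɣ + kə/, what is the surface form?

[taɣxə]

The rule targets /k/ (voiceless velar stop), which sits after the trigger /ɣ/ (fricative).
A voiceless velar fricative is [x], so the surface segment is [x].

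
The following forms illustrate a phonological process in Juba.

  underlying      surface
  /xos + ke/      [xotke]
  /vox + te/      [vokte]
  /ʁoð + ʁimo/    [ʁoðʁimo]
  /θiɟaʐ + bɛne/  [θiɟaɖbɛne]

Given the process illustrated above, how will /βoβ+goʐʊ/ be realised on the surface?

[βobgoʐʊ]

The data show regressive manner assimilation: /s/ → [t] before /k/; /x/ → [k] before /t/; /ʐ/ → [ɖ] before /b/. In each pair only manner changes, matching the following consonant, while place and voice stay constant.
No alternation appears in [ʁoðʁimo]: there the adjacent consonants already agree in manner (/ð/ and /ʁ/ are both fricatives), so this form is consistent with the same rule.
The rule targets /β/ (voiced bilabial fricative), which sits before the trigger /g/ (stop).
The voiced bilabial stop is [b], so /β/ → [b].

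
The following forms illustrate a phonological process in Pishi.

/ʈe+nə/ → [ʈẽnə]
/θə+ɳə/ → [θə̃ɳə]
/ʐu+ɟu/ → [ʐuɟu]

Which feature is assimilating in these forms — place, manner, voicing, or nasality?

The vowel /e/ surfaces as nasalised [ẽ] next to the following nasal /n/ — it has acquired the [+nasal] feature of its neighbour.
The other form shows the same pattern: /ə/ → [ə̃] before /ɳ/ — each time a vowel is nasalised next to a following nasal.
No change occurs in [ʐuɟu] because the vowel at the boundary is adjacent to an oral consonant, not a nasal (/u/ next to /ɟ/).

nasality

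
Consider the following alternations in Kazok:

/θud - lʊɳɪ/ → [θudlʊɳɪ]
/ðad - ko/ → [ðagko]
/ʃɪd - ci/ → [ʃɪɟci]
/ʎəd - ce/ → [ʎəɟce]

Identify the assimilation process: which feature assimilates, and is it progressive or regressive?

The segment that alternates is /d/, which surfaces as [g] when adjacent to /k/.
/d/ is alveolar while /k/ is velar; the output [g] is velar, matching the trigger — so the feature that spreads is place.
Manner and voice are unchanged, so the assimilation is partial, not total.
The other alternating form patterns the same way: /d/ → [ɟ] before /c/ (alveolar → palatal, matching palatal) — only place changes, and always toward the following segment.
No alternation appears in [θudlʊɳɪ]: there the adjacent consonants already agree in place (/d/ and /l/ are both alveolar), so this form is consistent with the same rule.
The trigger is the following segment, so the direction is regressive (anticipatory).

regressive place assimilation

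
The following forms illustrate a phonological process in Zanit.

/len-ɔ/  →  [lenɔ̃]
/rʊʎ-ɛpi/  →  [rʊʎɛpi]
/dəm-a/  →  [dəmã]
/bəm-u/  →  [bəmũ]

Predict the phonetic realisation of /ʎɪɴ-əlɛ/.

[ʎɪɴə̃lɛ]

The data show progressive nasality assimilation (vowel nasalisation): /ɔ/ → [ɔ̃] after /n/; /a/ → [ã] after /m/; /u/ → [ũ] after /m/ — a vowel is nasalised by an immediately preceding nasal consonant.
No change occurs in [rʊʎɛpi] because the vowel at the boundary is adjacent to an oral consonant, not a nasal (/ɛ/ next to /ʎ/).
/ə/ sits next to the nasal /ɴ/ and is therefore nasalised to [ə̃].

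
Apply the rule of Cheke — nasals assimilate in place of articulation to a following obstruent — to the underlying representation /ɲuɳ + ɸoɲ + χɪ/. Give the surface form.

/ɳ/ is a voiced retroflex nasal. The following trigger /ɸ/ is bilabial, so /ɳ/ must become bilabial as well.
The voiced bilabial nasal is [m], so /ɳ/ → [m].
The same rule applies at the second boundary: /ɲ/ → [ɴ] next to /χ/.

[ɲumɸoɴχɪ]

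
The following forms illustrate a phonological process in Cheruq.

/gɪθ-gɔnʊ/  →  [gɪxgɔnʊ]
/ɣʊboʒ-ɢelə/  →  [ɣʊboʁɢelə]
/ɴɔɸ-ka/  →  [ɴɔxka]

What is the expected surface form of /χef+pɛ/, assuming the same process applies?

[χeɸpɛ]

The data show regressive place assimilation: /θ/ → [x] before /g/; /ʒ/ → [ʁ] before /ɢ/; /ɸ/ → [x] before /k/. In each pair only place changes, matching the following consonant, while manner and voice stay constant.
/f/ is a voiceless labiodental fricative. The following trigger /p/ is bilabial, so /f/ must become bilabial as well.
A voiceless bilabial fricative is [ɸ], so the surface segment is [ɸ].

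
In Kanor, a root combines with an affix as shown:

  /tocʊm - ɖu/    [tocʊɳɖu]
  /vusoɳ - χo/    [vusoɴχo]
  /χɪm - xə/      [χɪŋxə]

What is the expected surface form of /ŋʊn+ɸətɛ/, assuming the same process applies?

[ŋʊmɸətɛ]

The data show regressive place assimilation: /m/ → [ɳ] before /ɖ/; /ɳ/ → [ɴ] before /χ/; /m/ → [ŋ] before /x/. In each pair only place changes, matching the following consonant, while manner and voice stay constant.
/n/ is a voiced alveolar nasal. The following trigger /ɸ/ is bilabial, so /n/ must become bilabial as well.
Changing only its place to bilabial gives [m] — the voiced bilabial nasal.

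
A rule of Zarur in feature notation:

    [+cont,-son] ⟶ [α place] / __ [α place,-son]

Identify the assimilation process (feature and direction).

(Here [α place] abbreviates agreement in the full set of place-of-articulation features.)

The shared variable α links the value of the place features (abbreviated [place]) on the target to the same value on the neighbouring segment, so place is the feature that assimilates.
The conditioning segment sits to the right of the focus bar, meaning the trigger follows the segment that changes — regressive assimilation.

regressive place assimilation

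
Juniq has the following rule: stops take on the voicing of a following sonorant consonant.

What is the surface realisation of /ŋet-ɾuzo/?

[ŋedɾuzo]

The rule targets /t/ (voiceless alveolar stop), which sits before the trigger /ɾ/ (voiced).
Changing only its voicing to voiced gives [d] — the voiced alveolar stop.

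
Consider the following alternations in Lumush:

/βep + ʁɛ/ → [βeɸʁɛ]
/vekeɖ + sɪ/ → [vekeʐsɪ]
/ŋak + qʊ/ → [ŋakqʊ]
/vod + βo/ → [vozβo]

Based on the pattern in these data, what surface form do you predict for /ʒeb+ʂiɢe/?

The data show regressive manner assimilation: /p/ → [ɸ] before /ʁ/; /ɖ/ → [ʐ] before /s/; /d/ → [z] before /β/. In each pair only manner changes, matching the following consonant, while place and voice stay constant.
No alternation appears in [ŋakqʊ]: there the adjacent consonants already agree in manner (/k/ and /q/ are both stops), so this form is consistent with the same rule.
The rule targets /b/ (voiced bilabial stop), which sits before the trigger /ʂ/ (fricative).
A voiced bilabial fricative is [β], so the surface segment is [β].

[ʒeβʂiɢe]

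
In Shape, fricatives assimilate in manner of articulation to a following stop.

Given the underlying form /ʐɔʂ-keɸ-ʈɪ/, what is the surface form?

[ʐɔʈkepʈɪ]

/ʂ/ is a voiceless retroflex fricative. The following trigger /k/ is a stop, so /ʂ/ must become a stop as well.
A voiceless retroflex stop is [ʈ], so the surface segment is [ʈ].
The same rule applies at the second boundary: /ɸ/ → [p] next to /ʈ/.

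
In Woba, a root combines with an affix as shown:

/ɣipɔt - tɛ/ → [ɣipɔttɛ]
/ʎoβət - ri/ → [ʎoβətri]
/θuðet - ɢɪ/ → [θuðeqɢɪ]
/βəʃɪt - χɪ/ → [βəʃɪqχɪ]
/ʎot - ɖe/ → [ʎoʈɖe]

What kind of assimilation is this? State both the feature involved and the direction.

Comparing underlying and surface forms, /t/ → [q] is the alternation; the neighbouring /ɢ/ is constant.
/t/ is alveolar while /ɢ/ is uvular; the output [q] is uvular, matching the trigger — so the feature that spreads is place.
Manner and voice are unchanged, so the assimilation is partial, not total.
Checking the remaining alternations: /t/ → [q] before /χ/ (alveolar → uvular, matching uvular); /t/ → [ʈ] before /ɖ/ (alveolar → retroflex, matching retroflex) — only place changes, and always toward the following segment.
Nothing changes in [ɣipɔttɛ], [ʎoβətri]: there the adjacent consonants already agree in place (/t/ and /t/ are both alveolar; /t/ and /r/ are both alveolar), so these forms are consistent with the same rule.
Since the segment that changes precedes the conditioning segment, the assimilation is regressive.

regressive place assimilation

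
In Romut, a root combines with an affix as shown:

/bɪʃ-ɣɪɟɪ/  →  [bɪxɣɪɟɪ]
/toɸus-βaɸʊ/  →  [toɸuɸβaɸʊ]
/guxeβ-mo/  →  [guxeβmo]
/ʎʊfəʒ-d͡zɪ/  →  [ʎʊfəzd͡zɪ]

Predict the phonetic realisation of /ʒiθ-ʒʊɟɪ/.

The data show regressive place assimilation: /ʃ/ → [x] before /ɣ/; /s/ → [ɸ] before /β/; /ʒ/ → [z] before /d͡z/. In each pair only place changes, matching the following consonant, while manner and voice stay constant.
No alternation appears in [guxeβmo]: there the adjacent consonants already agree in place (/β/ and /m/ are both bilabial), so this form is consistent with the same rule.
/θ/ is a voiceless dental fricative. The following trigger /ʒ/ is postalveolar, so /θ/ must become postalveolar as well.
A voiceless postalveolar fricative is [ʃ], so the surface segment is [ʃ].

[ʒiʃʒʊɟɪ]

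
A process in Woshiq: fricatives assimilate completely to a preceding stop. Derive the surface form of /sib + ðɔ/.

/ð/ is the segment targeted by the rule; it sits immediately after /b/, so it assimilates completely and surfaces as [b].

[sibbɔ]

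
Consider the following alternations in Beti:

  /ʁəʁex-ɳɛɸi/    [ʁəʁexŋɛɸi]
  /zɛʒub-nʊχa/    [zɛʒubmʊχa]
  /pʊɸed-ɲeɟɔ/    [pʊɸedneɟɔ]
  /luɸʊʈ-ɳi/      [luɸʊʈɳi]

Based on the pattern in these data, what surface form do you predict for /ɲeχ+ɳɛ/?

[ɲeχɴɛ]

The data show progressive place assimilation: /ɳ/ → [ŋ] after /x/; /n/ → [m] after /b/; /ɲ/ → [n] after /d/. In each pair only place changes, matching the preceding consonant, while manner and voice stay constant.
No alternation appears in [luɸʊʈɳi]: there the adjacent consonants already agree in place (/ɳ/ and /ʈ/ are both retroflex), so this form is consistent with the same rule.
/ɳ/ is a voiced retroflex nasal. The preceding trigger /χ/ is uvular, so /ɳ/ must become uvular as well.
Changing only its place to uvular gives [ɴ] — the voiced uvular nasal.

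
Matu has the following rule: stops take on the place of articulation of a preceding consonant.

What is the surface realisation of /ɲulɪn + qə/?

/q/ is a voiceless uvular stop. The preceding trigger /n/ is alveolar, so /q/ must become alveolar as well.
The voiceless alveolar stop is [t], so /q/ → [t].

[ɲulɪntə]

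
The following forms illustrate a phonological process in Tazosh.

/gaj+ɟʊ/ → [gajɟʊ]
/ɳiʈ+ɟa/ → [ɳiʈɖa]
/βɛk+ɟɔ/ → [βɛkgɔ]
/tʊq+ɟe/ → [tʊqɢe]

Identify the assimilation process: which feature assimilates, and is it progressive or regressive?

progressive place assimilation

The segment that alternates is /ɟ/, which surfaces as [ɖ] when adjacent to /ʈ/.
The change palatal → retroflex matches the place of the preceding /ʈ/, identifying this as place assimilation.
Manner and voice are unchanged, so the assimilation is partial, not total.
The same holds elsewhere in the data: /ɟ/ → [g] after /k/ (palatal → velar, matching velar); /ɟ/ → [ɢ] after /q/ (palatal → uvular, matching uvular) — only place changes, and always toward the preceding segment.
No alternation appears in [gajɟʊ]: there the adjacent consonants already agree in place (/ɟ/ and /j/ are both palatal), so this form is consistent with the same rule.
The trigger is the preceding segment, so the direction is progressive (perseverative).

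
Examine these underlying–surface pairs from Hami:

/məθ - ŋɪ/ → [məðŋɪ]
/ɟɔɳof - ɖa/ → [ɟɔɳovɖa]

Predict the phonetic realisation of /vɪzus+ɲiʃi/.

The data show regressive voicing assimilation: /θ/ → [ð] before /ŋ/; /f/ → [v] before /ɖ/. In each pair only voicing changes, matching the following consonant, while place and manner stay constant.
/s/ is a voiceless alveolar fricative. The following trigger /ɲ/ is voiced, so /s/ must become voiced as well.
The voiced alveolar fricative is [z], so /s/ → [z].

[vɪzuzɲiʃi]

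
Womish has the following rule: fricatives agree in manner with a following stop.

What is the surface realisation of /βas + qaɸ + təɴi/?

[βatqaptəɴi]

The rule targets /s/ (voiceless alveolar fricative), which sits before the trigger /q/ (stop).
Changing only its manner to stop gives [t] — the voiceless alveolar stop.
The same rule applies at the second boundary: /ɸ/ → [p] next to /t/.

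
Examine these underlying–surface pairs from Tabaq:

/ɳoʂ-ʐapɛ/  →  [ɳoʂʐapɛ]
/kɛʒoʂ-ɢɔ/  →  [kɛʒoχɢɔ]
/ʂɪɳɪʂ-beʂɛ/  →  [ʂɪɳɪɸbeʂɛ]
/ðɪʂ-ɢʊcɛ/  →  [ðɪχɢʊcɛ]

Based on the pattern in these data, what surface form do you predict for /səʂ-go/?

The data show regressive place assimilation: /ʂ/ → [χ] before /ɢ/; /ʂ/ → [ɸ] before /b/. In each pair only place changes, matching the following consonant, while manner and voice stay constant.
No alternation appears in [ɳoʂʐapɛ]: there the adjacent consonants already agree in place (/ʂ/ and /ʐ/ are both retroflex), so this form is consistent with the same rule.
The rule targets /ʂ/ (voiceless retroflex fricative), which sits before the trigger /g/ (velar).
The voiceless velar fricative is [x], so /ʂ/ → [x].

[səxgo]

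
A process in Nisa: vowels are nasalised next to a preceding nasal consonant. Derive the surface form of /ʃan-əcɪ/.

The vowel /ə/ is adjacent to the preceding nasal /n/, so it acquires [+nasal] and surfaces as [ə̃].

[ʃanə̃cɪ]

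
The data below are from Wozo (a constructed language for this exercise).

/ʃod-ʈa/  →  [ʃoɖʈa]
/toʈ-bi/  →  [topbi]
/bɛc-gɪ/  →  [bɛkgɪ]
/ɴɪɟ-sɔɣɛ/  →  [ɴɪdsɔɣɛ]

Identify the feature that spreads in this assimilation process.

The segment that alternates is /d/, which surfaces as [ɖ] when adjacent to /ʈ/.
The change alveolar → retroflex matches the place of the following /ʈ/, identifying this as place assimilation.
Checking the remaining alternations: /ʈ/ → [p] before /b/ (retroflex → bilabial, matching bilabial); /c/ → [k] before /g/ (palatal → velar, matching velar); /ɟ/ → [d] before /s/ (palatal → alveolar, matching alveolar) — only place changes, and always toward the following segment.

place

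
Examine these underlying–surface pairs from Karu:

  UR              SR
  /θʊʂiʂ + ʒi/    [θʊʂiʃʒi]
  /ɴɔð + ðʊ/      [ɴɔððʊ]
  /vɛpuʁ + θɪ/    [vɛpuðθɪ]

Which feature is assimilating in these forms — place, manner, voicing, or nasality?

The segment that alternates is /ʂ/, which surfaces as [ʃ] when adjacent to /ʒ/.
The change retroflex → postalveolar matches the place of the following /ʒ/, identifying this as place assimilation.
The other alternating form patterns the same way: /ʁ/ → [ð] before /θ/ (uvular → dental, matching dental) — only place changes, and always toward the following segment.
Nothing changes in [ɴɔððʊ]: there the adjacent consonants already agree in place (/ð/ and /ð/ are both dental), so this form is consistent with the same rule.

place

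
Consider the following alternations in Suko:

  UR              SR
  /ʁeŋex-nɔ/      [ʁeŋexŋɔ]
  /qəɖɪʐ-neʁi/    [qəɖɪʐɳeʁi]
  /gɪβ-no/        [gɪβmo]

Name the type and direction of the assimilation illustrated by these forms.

Underlying /n/ is realised as [ŋ] next to /x/; /x/ itself does not change.
The change alveolar → velar matches the place of the preceding /x/, identifying this as place assimilation.
Manner and voice are unchanged, so the assimilation is partial, not total.
Checking the remaining alternations: /n/ → [ɳ] after /ʐ/ (alveolar → retroflex, matching retroflex); /n/ → [m] after /β/ (alveolar → bilabial, matching bilabial) — only place changes, and always toward the preceding segment.
Since the segment that changes follows the conditioning segment, the assimilation is progressive.

progressive place assimilation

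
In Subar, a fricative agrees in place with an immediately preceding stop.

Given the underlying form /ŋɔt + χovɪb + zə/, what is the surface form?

The rule targets /χ/ (voiceless uvular fricative), which sits after the trigger /t/ (alveolar).
The voiceless alveolar fricative is [s], so /χ/ → [s].
The same rule applies at the second boundary: /z/ → [β] next to /b/.

[ŋɔtsovɪbβə]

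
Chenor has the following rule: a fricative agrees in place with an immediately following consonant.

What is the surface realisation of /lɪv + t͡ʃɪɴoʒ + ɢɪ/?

/v/ is a voiced labiodental fricative. The following trigger /t͡ʃ/ is postalveolar, so /v/ must become postalveolar as well.
The voiced postalveolar fricative is [ʒ], so /v/ → [ʒ].
The same rule applies at the second boundary: /ʒ/ → [ʁ] next to /ɢ/.

[lɪʒt͡ʃɪɴoʁɢɪ]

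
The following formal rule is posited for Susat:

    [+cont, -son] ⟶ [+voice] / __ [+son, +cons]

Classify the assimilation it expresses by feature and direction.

regressive voicing assimilation

The target ([+cont, -son], fricatives) acquires [+voice] next to a sonorant consonant ([+son, +cons]) — it takes on the voicing of its neighbour, so the feature that spreads is voicing.
The conditioning segment sits to the right of the focus bar, meaning the trigger follows the segment that changes — regressive assimilation.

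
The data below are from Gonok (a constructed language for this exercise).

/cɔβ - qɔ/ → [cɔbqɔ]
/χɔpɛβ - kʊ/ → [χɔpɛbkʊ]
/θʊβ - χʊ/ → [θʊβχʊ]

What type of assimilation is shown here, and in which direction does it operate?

regressive manner assimilation

The segment that alternates is /β/, which surfaces as [b] when adjacent to /q/.
The change fricative → stop matches the manner of the following /q/, identifying this as manner assimilation.
Place and voice are unchanged, so the assimilation is partial, not total.
Checking the remaining alternation: /β/ → [b] before /k/ (fricative → stop, matching a stop) — only manner changes, and always toward the following segment.
No alternation appears in [θʊβχʊ]: there the adjacent consonants already agree in manner (/β/ and /χ/ are both fricatives), so this form is consistent with the same rule.
Since the segment that changes precedes the conditioning segment, the assimilation is regressive.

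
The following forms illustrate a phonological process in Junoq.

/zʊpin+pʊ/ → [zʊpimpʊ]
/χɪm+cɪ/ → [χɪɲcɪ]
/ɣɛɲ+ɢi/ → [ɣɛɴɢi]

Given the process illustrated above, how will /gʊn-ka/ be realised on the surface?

The data show regressive place assimilation: /n/ → [m] before /p/; /m/ → [ɲ] before /c/; /ɲ/ → [ɴ] before /ɢ/. In each pair only place changes, matching the following consonant, while manner and voice stay constant.
The rule targets /n/ (voiced alveolar nasal), which sits before the trigger /k/ (velar).
Changing only its place to velar gives [ŋ] — the voiced velar nasal.

[gʊŋka]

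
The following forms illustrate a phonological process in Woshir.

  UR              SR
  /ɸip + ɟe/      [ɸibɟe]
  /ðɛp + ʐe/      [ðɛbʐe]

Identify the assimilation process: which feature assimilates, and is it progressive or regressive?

regressive voicing assimilation

Underlying /p/ is realised as [b] next to /ɟ/; /ɟ/ itself does not change.
The change voiceless → voiced matches the voicing of the following /ɟ/, identifying this as voicing assimilation.
Place and manner are unchanged, so the assimilation is partial, not total.
The same holds elsewhere in the data: /p/ → [b] before /ʐ/ (voiceless → voiced, matching voiced) — only voicing changes, and always toward the following segment.
Since the segment that changes precedes the conditioning segment, the assimilation is regressive.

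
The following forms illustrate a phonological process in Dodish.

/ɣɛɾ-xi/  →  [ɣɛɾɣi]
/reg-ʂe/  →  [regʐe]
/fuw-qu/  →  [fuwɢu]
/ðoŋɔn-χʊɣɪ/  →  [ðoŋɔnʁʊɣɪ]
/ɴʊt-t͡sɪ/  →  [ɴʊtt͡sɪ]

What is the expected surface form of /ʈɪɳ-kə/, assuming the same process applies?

The data show progressive voicing assimilation: /x/ → [ɣ] after /ɾ/; /ʂ/ → [ʐ] after /g/; /q/ → [ɢ] after /w/; /χ/ → [ʁ] after /n/. In each pair only voicing changes, matching the preceding consonant, while place and manner stay constant.
Nothing changes in [ɴʊtt͡sɪ]: there the adjacent consonants already agree in voicing (/t͡s/ and /t/ are both voiceless), so this form is consistent with the same rule.
/k/ is a voiceless velar stop. The preceding trigger /ɳ/ is voiced, so /k/ must become voiced as well.
The voiced velar stop is [g], so /k/ → [g].

[ʈɪɳgə]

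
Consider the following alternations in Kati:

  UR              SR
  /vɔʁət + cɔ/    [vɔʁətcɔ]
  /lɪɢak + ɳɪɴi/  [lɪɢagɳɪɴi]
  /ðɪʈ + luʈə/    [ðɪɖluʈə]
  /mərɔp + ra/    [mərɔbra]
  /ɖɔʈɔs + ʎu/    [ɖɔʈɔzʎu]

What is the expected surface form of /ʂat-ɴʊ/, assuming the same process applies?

The data show regressive voicing assimilation: /k/ → [g] before /ɳ/; /ʈ/ → [ɖ] before /l/; /p/ → [b] before /r/; /s/ → [z] before /ʎ/. In each pair only voicing changes, matching the following consonant, while place and manner stay constant.
No alternation appears in [vɔʁətcɔ]: there the adjacent consonants already agree in voicing (/t/ and /c/ are both voiceless), so this form is consistent with the same rule.
/t/ is a voiceless alveolar stop. The following trigger /ɴ/ is voiced, so /t/ must become voiced as well.
Changing only its voicing to voiced gives [d] — the voiced alveolar stop.

[ʂadɴʊ]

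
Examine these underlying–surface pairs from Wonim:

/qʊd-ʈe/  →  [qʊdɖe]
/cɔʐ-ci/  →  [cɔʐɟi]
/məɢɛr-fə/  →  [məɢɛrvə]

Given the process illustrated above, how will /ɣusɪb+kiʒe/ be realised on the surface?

The data show progressive voicing assimilation: /ʈ/ → [ɖ] after /d/; /c/ → [ɟ] after /ʐ/; /f/ → [v] after /r/. In each pair only voicing changes, matching the preceding consonant, while place and manner stay constant.
/k/ is a voiceless velar stop. The preceding trigger /b/ is voiced, so /k/ must become voiced as well.
The voiced velar stop is [g], so /k/ → [g].

[ɣusɪbgiʒe]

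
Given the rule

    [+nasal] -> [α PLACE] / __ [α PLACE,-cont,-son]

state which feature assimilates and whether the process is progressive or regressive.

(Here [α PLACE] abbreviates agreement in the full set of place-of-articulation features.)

regressive place assimilation

The rule copies the place features (abbreviated [PLACE]) from the environment onto the target, so the assimilating feature is place.
Since the environment is written after the underscore, the trigger follows the target; the direction is regressive.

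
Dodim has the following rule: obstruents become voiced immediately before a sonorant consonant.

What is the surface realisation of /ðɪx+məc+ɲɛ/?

[ðɪɣməɟɲɛ]

The rule targets /x/ (voiceless velar fricative), which sits before the trigger /m/ (voiced).
A voiced velar fricative is [ɣ], so the surface segment is [ɣ].
At the second juncture, /c/ likewise becomes [ɟ] adjacent to /ɲ/.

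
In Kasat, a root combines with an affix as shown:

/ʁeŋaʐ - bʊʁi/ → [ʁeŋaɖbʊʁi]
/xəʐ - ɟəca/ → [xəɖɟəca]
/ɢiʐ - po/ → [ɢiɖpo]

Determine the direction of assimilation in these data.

regressive

Comparing underlying and surface forms, /ʐ/ → [ɖ] is the alternation; the neighbouring /b/ is constant.
The change fricative → stop matches the manner of the following /b/, identifying this as manner assimilation.
The same holds elsewhere in the data: /ʐ/ → [ɖ] before /ɟ/ (fricative → stop, matching a stop); /ʐ/ → [ɖ] before /p/ (fricative → stop, matching a stop) — only manner changes, and always toward the following segment.
Since the segment that changes precedes the conditioning segment, the assimilation is regressive.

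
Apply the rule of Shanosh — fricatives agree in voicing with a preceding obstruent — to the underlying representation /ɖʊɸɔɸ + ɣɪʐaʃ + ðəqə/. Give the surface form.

[ɖʊɸɔɸxɪʐaʃθəqə]

The rule targets /ɣ/ (voiced velar fricative), which sits after the trigger /ɸ/ (voiceless).
The voiceless velar fricative is [x], so /ɣ/ → [x].
At the second juncture, /ð/ likewise becomes [θ] adjacent to /ʃ/.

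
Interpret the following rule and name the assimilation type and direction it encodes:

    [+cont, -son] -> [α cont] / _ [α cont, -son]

regressive manner assimilation

The shared variable α links the value of [cont] on the target to that of the neighbouring obstruent. [cont] distinguishes stops from fricatives — a manner-of-articulation feature — so this is manner assimilation.
Since the environment is written after the underscore, the trigger follows the target; the direction is regressive.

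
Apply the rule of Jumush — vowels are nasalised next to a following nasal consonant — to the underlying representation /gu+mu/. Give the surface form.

[gũmu]

/u/ sits next to the nasal /m/ and is therefore nasalised to [ũ].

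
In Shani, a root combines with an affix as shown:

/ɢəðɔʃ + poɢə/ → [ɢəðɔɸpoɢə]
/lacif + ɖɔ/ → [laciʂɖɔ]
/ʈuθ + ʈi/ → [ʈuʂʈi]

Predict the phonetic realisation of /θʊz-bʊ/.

[θʊβbʊ]

The data show regressive place assimilation: /ʃ/ → [ɸ] before /p/; /f/ → [ʂ] before /ɖ/; /θ/ → [ʂ] before /ʈ/. In each pair only place changes, matching the following consonant, while manner and voice stay constant.
The rule targets /z/ (voiced alveolar fricative), which sits before the trigger /b/ (bilabial).
Changing only its place to bilabial gives [β] — the voiced bilabial fricative.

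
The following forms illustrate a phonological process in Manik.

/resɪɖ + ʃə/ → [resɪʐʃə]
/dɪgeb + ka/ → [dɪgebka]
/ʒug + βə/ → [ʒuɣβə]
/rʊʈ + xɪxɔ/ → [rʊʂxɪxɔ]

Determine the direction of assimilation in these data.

Underlying /ɖ/ is realised as [ʐ] next to /ʃ/; /ʃ/ itself does not change.
/ɖ/ is a stop while /ʃ/ is a fricative; the output [ʐ] is a fricative, matching the trigger — so the feature that spreads is manner.
The same holds elsewhere in the data: /g/ → [ɣ] before /β/ (stop → fricative, matching a fricative); /ʈ/ → [ʂ] before /x/ (stop → fricative, matching a fricative) — only manner changes, and always toward the following segment.
No alternation appears in [dɪgebka]: there the adjacent consonants already agree in manner (/b/ and /k/ are both stops), so this form is consistent with the same rule.
The trigger is the following segment, so the direction is regressive (anticipatory).

regressive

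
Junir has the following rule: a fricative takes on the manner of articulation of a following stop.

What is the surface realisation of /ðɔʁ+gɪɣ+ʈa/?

The rule targets /ʁ/ (voiced uvular fricative), which sits before the trigger /g/ (stop).
Changing only its manner to stop gives [ɢ] — the voiced uvular stop.
At the second juncture, /ɣ/ likewise becomes [g] adjacent to /ʈ/.

[ðɔɢgɪgʈa]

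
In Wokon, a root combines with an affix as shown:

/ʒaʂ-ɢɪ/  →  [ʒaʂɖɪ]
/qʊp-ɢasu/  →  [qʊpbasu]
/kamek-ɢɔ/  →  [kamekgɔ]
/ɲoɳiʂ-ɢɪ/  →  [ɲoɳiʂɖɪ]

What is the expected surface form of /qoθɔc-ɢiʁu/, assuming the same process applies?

[qoθɔcɟiʁu]

The data show progressive place assimilation: /ɢ/ → [ɖ] after /ʂ/; /ɢ/ → [b] after /p/; /ɢ/ → [g] after /k/. In each pair only place changes, matching the preceding consonant, while manner and voice stay constant.
The rule targets /ɢ/ (voiced uvular stop), which sits after the trigger /c/ (palatal).
The voiced palatal stop is [ɟ], so /ɢ/ → [ɟ].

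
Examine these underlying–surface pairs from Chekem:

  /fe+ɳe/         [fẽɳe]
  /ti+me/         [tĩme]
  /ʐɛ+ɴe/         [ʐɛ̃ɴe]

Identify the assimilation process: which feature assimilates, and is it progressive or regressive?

regressive nasality assimilation (vowel nasalisation)

The vowel /e/ surfaces as nasalised [ẽ] next to the following nasal /ɳ/ — it has acquired the [+nasal] feature of its neighbour.
Likewise in the remaining data: /i/ → [ĩ] before /m/; /ɛ/ → [ɛ̃] before /ɴ/ — each time a vowel is nasalised next to a following nasal.
Because the conditioning nasal is to the right of the vowel that changes, the process is regressive (anticipatory).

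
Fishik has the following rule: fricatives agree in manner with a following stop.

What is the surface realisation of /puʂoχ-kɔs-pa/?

[puʂoqkɔtpa]

The rule targets /χ/ (voiceless uvular fricative), which sits before the trigger /k/ (stop).
A voiceless uvular stop is [q], so the surface segment is [q].
The same rule applies at the second boundary: /s/ → [t] next to /p/.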